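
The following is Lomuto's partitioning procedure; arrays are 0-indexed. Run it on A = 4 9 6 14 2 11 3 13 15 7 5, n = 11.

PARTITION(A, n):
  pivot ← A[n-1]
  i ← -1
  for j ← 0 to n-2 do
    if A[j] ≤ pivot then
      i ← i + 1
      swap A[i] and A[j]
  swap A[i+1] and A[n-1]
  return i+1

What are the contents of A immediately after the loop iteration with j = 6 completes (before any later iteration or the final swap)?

pivot=5, i=-1
j=0: 4≤5, i=0, swap(0,0) ⇒ 4 9 6 14 2 11 3 13 15 7 5
j=1: 9>5, skip
j=2: 6>5, skip
j=3: 14>5, skip
j=4: 2≤5, i=1, swap(1,4) ⇒ 4 2 6 14 9 11 3 13 15 7 5
j=5: 11>5, skip
j=6: 3≤5, i=2, swap(2,6) ⇒ 4 2 3 14 9 11 6 13 15 7 5
(after j=6) A = 4 2 3 14 9 11 6 13 15 7 5

4 2 3 14 9 11 6 13 15 7 5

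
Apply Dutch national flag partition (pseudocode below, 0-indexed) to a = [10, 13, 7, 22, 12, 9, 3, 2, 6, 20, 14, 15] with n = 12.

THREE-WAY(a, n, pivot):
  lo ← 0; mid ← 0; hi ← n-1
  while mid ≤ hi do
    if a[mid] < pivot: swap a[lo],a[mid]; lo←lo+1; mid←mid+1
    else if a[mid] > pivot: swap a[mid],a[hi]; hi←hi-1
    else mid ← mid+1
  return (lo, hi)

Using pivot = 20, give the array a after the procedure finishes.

pivot = 20; lo=0, mid=0, hi=11
a[mid]=10<20: swap a[0],a[0]; lo=1,mid=1 → [10, 13, 7, 22, 12, 9, 3, 2, 6, 20, 14, 15]
a[mid]=13<20: swap a[1],a[1]; lo=2,mid=2 → [10, 13, 7, 22, 12, 9, 3, 2, 6, 20, 14, 15]
a[mid]=7<20: swap a[2],a[2]; lo=3,mid=3 → [10, 13, 7, 22, 12, 9, 3, 2, 6, 20, 14, 15]
a[mid]=22>20: swap a[3],a[11]; hi=10 → [10, 13, 7, 15, 12, 9, 3, 2, 6, 20, 14, 22]
a[mid]=15<20: swap a[3],a[3]; lo=4,mid=4 → [10, 13, 7, 15, 12, 9, 3, 2, 6, 20, 14, 22]
a[mid]=12<20: swap a[4],a[4]; lo=5,mid=5 → [10, 13, 7, 15, 12, 9, 3, 2, 6, 20, 14, 22]
a[mid]=9<20: swap a[5],a[5]; lo=6,mid=6 → [10, 13, 7, 15, 12, 9, 3, 2, 6, 20, 14, 22]
a[mid]=3<20: swap a[6],a[6]; lo=7,mid=7 → [10, 13, 7, 15, 12, 9, 3, 2, 6, 20, 14, 22]
a[mid]=2<20: swap a[7],a[7]; lo=8,mid=8 → [10, 13, 7, 15, 12, 9, 3, 2, 6, 20, 14, 22]
a[mid]=6<20: swap a[8],a[8]; lo=9,mid=9 → [10, 13, 7, 15, 12, 9, 3, 2, 6, 20, 14, 22]
a[mid]=20=20: mid=10
a[mid]=14<20: swap a[9],a[10]; lo=10,mid=11 → [10, 13, 7, 15, 12, 9, 3, 2, 6, 14, 20, 22]
end: lo=10, hi=10; a = [10, 13, 7, 15, 12, 9, 3, 2, 6, 14, 20, 22]

[10, 13, 7, 15, 12, 9, 3, 2, 6, 14, 20, 22]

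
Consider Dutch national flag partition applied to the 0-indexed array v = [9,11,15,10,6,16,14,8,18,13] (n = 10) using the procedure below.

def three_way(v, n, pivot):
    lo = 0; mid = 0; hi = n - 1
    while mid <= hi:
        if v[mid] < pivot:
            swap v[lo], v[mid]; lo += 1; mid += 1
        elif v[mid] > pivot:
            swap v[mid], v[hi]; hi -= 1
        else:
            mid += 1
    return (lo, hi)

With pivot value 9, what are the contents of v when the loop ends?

[8,6,9,10,16,14,15,18,13,11]

lo=0 mid=0 hi=9
9=9: mid=1
11>9: swap(1,9), hi=8 ⇒ [9,13,15,10,6,16,14,8,18,11]
13>9: swap(1,8), hi=7 ⇒ [9,18,15,10,6,16,14,8,13,11]
18>9: swap(1,7), hi=6 ⇒ [9,8,15,10,6,16,14,18,13,11]
8<9: swap(0,1), lo=1 mid=2 ⇒ [8,9,15,10,6,16,14,18,13,11]
15>9: swap(2,6), hi=5 ⇒ [8,9,14,10,6,16,15,18,13,11]
14>9: swap(2,5), hi=4 ⇒ [8,9,16,10,6,14,15,18,13,11]
16>9: swap(2,4), hi=3 ⇒ [8,9,6,10,16,14,15,18,13,11]
6<9: swap(1,2), lo=2 mid=3 ⇒ [8,6,9,10,16,14,15,18,13,11]
10>9: swap(3,3), hi=2 ⇒ [8,6,9,10,16,14,15,18,13,11]
done. lo=2 hi=2; v=[8,6,9,10,16,14,15,18,13,11]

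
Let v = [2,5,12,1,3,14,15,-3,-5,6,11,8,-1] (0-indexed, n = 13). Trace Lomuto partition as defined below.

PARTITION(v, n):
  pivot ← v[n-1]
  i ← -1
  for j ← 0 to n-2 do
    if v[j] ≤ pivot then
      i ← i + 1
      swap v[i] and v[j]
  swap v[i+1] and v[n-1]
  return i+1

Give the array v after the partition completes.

[-3,-5,-1,1,3,14,15,2,5,6,11,8,12]

pivot = v[12] = -1; i = -1
j=0: v[0]=2 > -1 → no swap
j=1: v[1]=5 > -1 → no swap
j=2: v[2]=12 > -1 → no swap
j=3: v[3]=1 > -1 → no swap
j=4: v[4]=3 > -1 → no swap
j=5: v[5]=14 > -1 → no swap
j=6: v[6]=15 > -1 → no swap
j=7: v[7]=-3 ≤ -1 → i=0, swap v[0],v[7] → [-3,5,12,1,3,14,15,2,-5,6,11,8,-1]
j=8: v[8]=-5 ≤ -1 → i=1, swap v[1],v[8] → [-3,-5,12,1,3,14,15,2,5,6,11,8,-1]
j=9: v[9]=6 > -1 → no swap
j=10: v[10]=11 > -1 → no swap
j=11: v[11]=8 > -1 → no swap
final swap v[2],v[12] → [-3,-5,-1,1,3,14,15,2,5,6,11,8,12]; return 2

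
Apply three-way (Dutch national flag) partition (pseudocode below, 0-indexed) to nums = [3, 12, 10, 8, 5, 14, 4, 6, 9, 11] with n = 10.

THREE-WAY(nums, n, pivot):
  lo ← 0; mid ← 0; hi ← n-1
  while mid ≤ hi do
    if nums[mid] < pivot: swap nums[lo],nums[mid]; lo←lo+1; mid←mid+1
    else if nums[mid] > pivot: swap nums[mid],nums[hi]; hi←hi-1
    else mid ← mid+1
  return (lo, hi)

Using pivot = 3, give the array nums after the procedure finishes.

pivot = 3; lo=0, mid=0, hi=9
nums[mid]=3=3: mid=1
nums[mid]=12>3: swap nums[1],nums[9]; hi=8 → [3, 11, 10, 8, 5, 14, 4, 6, 9, 12]
nums[mid]=11>3: swap nums[1],nums[8]; hi=7 → [3, 9, 10, 8, 5, 14, 4, 6, 11, 12]
nums[mid]=9>3: swap nums[1],nums[7]; hi=6 → [3, 6, 10, 8, 5, 14, 4, 9, 11, 12]
nums[mid]=6>3: swap nums[1],nums[6]; hi=5 → [3, 4, 10, 8, 5, 14, 6, 9, 11, 12]
nums[mid]=4>3: swap nums[1],nums[5]; hi=4 → [3, 14, 10, 8, 5, 4, 6, 9, 11, 12]
nums[mid]=14>3: swap nums[1],nums[4]; hi=3 → [3, 5, 10, 8, 14, 4, 6, 9, 11, 12]
nums[mid]=5>3: swap nums[1],nums[3]; hi=2 → [3, 8, 10, 5, 14, 4, 6, 9, 11, 12]
nums[mid]=8>3: swap nums[1],nums[2]; hi=1 → [3, 10, 8, 5, 14, 4, 6, 9, 11, 12]
nums[mid]=10>3: swap nums[1],nums[1]; hi=0 → [3, 10, 8, 5, 14, 4, 6, 9, 11, 12]
end: lo=0, hi=0; nums = [3, 10, 8, 5, 14, 4, 6, 9, 11, 12]

[3, 10, 8, 5, 14, 4, 6, 9, 11, 12]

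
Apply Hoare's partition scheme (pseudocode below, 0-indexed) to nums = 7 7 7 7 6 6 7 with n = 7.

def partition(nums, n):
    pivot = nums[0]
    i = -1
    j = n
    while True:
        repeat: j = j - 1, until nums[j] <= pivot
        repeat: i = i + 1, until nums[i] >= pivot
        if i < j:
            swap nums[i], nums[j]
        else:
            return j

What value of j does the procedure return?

3

pivot = nums[0] = 7; i = -1, j = 7
j→6 (nums[6]=7≤7), i→0 (nums[0]=7≥7); i<j, swap → 7 7 7 7 6 6 7
j→5 (nums[5]=6≤7), i→1 (nums[1]=7≥7); i<j, swap → 7 6 7 7 6 7 7
j→4 (nums[4]=6≤7), i→2 (nums[2]=7≥7); i<j, swap → 7 6 6 7 7 7 7
j→3, i→3; i≥j, return j=3. nums = 7 6 6 7 7 7 7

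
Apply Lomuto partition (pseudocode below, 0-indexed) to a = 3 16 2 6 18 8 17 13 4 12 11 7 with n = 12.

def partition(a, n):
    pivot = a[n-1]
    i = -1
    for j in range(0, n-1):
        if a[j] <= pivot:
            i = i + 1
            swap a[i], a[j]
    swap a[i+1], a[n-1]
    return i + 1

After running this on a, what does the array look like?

pivot = a[11] = 7; i = -1
j=0: a[0]=3 ≤ 7 → i=0, swap a[0],a[0] (no change) → 3 16 2 6 18 8 17 13 4 12 11 7
j=1: a[1]=16 > 7 → no swap
j=2: a[2]=2 ≤ 7 → i=1, swap a[1],a[2] → 3 2 16 6 18 8 17 13 4 12 11 7
j=3: a[3]=6 ≤ 7 → i=2, swap a[2],a[3] → 3 2 6 16 18 8 17 13 4 12 11 7
j=4: a[4]=18 > 7 → no swap
j=5: a[5]=8 > 7 → no swap
j=6: a[6]=17 > 7 → no swap
j=7: a[7]=13 > 7 → no swap
j=8: a[8]=4 ≤ 7 → i=3, swap a[3],a[8] → 3 2 6 4 18 8 17 13 16 12 11 7
j=9: a[9]=12 > 7 → no swap
j=10: a[10]=11 > 7 → no swap
final swap a[4],a[11] → 3 2 6 4 7 8 17 13 16 12 11 18; return 4

3 2 6 4 7 8 17 13 16 12 11 18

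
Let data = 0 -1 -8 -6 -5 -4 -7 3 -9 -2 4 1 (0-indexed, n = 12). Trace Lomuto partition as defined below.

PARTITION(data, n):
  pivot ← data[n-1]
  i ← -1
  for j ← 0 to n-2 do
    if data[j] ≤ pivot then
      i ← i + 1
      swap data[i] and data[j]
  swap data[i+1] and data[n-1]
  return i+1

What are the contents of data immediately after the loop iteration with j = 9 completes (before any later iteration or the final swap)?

0 -1 -8 -6 -5 -4 -7 -9 -2 3 4 1

pivot=1, i=-1
j=0: 0≤1, i=0, swap(0,0) ⇒ 0 -1 -8 -6 -5 -4 -7 3 -9 -2 4 1
j=1: -1≤1, i=1, swap(1,1) ⇒ 0 -1 -8 -6 -5 -4 -7 3 -9 -2 4 1
j=2: -8≤1, i=2, swap(2,2) ⇒ 0 -1 -8 -6 -5 -4 -7 3 -9 -2 4 1
j=3: -6≤1, i=3, swap(3,3) ⇒ 0 -1 -8 -6 -5 -4 -7 3 -9 -2 4 1
j=4: -5≤1, i=4, swap(4,4) ⇒ 0 -1 -8 -6 -5 -4 -7 3 -9 -2 4 1
j=5: -4≤1, i=5, swap(5,5) ⇒ 0 -1 -8 -6 -5 -4 -7 3 -9 -2 4 1
j=6: -7≤1, i=6, swap(6,6) ⇒ 0 -1 -8 -6 -5 -4 -7 3 -9 -2 4 1
j=7: 3>1, skip
j=8: -9≤1, i=7, swap(7,8) ⇒ 0 -1 -8 -6 -5 -4 -7 -9 3 -2 4 1
j=9: -2≤1, i=8, swap(8,9) ⇒ 0 -1 -8 -6 -5 -4 -7 -9 -2 3 4 1
(after j=9) data = 0 -1 -8 -6 -5 -4 -7 -9 -2 3 4 1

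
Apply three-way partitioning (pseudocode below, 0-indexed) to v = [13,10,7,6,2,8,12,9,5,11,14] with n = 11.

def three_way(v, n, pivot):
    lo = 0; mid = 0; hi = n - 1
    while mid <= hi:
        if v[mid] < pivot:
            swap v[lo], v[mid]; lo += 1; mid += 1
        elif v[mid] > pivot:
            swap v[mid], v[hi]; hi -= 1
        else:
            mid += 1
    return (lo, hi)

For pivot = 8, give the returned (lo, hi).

(4, 4)

lo=0 mid=0 hi=10
13>8: swap(0,10), hi=9 ⇒ [14,10,7,6,2,8,12,9,5,11,13]
14>8: swap(0,9), hi=8 ⇒ [11,10,7,6,2,8,12,9,5,14,13]
11>8: swap(0,8), hi=7 ⇒ [5,10,7,6,2,8,12,9,11,14,13]
5<8: swap(0,0), lo=1 mid=1 ⇒ [5,10,7,6,2,8,12,9,11,14,13]
10>8: swap(1,7), hi=6 ⇒ [5,9,7,6,2,8,12,10,11,14,13]
9>8: swap(1,6), hi=5 ⇒ [5,12,7,6,2,8,9,10,11,14,13]
12>8: swap(1,5), hi=4 ⇒ [5,8,7,6,2,12,9,10,11,14,13]
8=8: mid=2
7<8: swap(1,2), lo=2 mid=3 ⇒ [5,7,8,6,2,12,9,10,11,14,13]
6<8: swap(2,3), lo=3 mid=4 ⇒ [5,7,6,8,2,12,9,10,11,14,13]
2<8: swap(3,4), lo=4 mid=5 ⇒ [5,7,6,2,8,12,9,10,11,14,13]
done. lo=4 hi=4; v=[5,7,6,2,8,12,9,10,11,14,13]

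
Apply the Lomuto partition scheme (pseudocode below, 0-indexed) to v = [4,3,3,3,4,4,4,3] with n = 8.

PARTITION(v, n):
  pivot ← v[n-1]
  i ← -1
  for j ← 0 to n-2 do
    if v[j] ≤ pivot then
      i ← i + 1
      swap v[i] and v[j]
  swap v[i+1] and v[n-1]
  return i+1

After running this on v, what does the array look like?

pivot=3, i=-1
j=0: 4>3, skip
j=1: 3≤3, i=0, swap(0,1) ⇒ [3,4,3,3,4,4,4,3]
j=2: 3≤3, i=1, swap(1,2) ⇒ [3,3,4,3,4,4,4,3]
j=3: 3≤3, i=2, swap(2,3) ⇒ [3,3,3,4,4,4,4,3]
j=4: 4>3, skip
j=5: 4>3, skip
j=6: 4>3, skip
swap(3,7) ⇒ [3,3,3,3,4,4,4,4]; return 3

[3,3,3,3,4,4,4,4]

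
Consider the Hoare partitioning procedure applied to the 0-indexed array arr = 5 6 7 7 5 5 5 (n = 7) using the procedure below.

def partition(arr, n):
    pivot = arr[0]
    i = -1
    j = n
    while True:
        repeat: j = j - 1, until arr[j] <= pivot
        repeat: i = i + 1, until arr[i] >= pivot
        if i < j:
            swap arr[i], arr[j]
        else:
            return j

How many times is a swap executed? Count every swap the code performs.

pivot = arr[0] = 5; i = -1, j = 7
j→6 (arr[6]=5≤5), i→0 (arr[0]=5≥5); i<j, swap → 5 6 7 7 5 5 5
j→5 (arr[5]=5≤5), i→1 (arr[1]=6≥5); i<j, swap → 5 5 7 7 5 6 5
j→4 (arr[4]=5≤5), i→2 (arr[2]=7≥5); i<j, swap → 5 5 5 7 7 6 5
j→2, i→3; i≥j, return j=2. arr = 5 5 5 7 7 6 5

3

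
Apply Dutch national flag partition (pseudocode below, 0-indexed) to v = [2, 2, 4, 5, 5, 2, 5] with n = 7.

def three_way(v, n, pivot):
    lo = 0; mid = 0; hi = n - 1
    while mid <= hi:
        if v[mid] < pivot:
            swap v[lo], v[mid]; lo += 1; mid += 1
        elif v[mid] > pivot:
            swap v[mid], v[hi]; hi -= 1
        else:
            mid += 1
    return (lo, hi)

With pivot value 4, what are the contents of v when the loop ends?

pivot = 4; lo=0, mid=0, hi=6
v[mid]=2<4: swap v[0],v[0]; lo=1,mid=1 → [2, 2, 4, 5, 5, 2, 5]
v[mid]=2<4: swap v[1],v[1]; lo=2,mid=2 → [2, 2, 4, 5, 5, 2, 5]
v[mid]=4=4: mid=3
v[mid]=5>4: swap v[3],v[6]; hi=5 → [2, 2, 4, 5, 5, 2, 5]
v[mid]=5>4: swap v[3],v[5]; hi=4 → [2, 2, 4, 2, 5, 5, 5]
v[mid]=2<4: swap v[2],v[3]; lo=3,mid=4 → [2, 2, 2, 4, 5, 5, 5]
v[mid]=5>4: swap v[4],v[4]; hi=3 → [2, 2, 2, 4, 5, 5, 5]
end: lo=3, hi=3; v = [2, 2, 2, 4, 5, 5, 5]

[2, 2, 2, 4, 5, 5, 5]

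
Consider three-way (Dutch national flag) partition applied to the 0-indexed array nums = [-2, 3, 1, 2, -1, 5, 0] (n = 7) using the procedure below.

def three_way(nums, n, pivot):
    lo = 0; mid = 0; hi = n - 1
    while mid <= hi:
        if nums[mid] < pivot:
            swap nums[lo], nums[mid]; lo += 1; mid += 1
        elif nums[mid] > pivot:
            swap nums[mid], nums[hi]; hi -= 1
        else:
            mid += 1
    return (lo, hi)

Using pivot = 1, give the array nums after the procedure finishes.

pivot = 1; lo=0, mid=0, hi=6
nums[mid]=-2<1: swap nums[0],nums[0]; lo=1,mid=1 → [-2, 3, 1, 2, -1, 5, 0]
nums[mid]=3>1: swap nums[1],nums[6]; hi=5 → [-2, 0, 1, 2, -1, 5, 3]
nums[mid]=0<1: swap nums[1],nums[1]; lo=2,mid=2 → [-2, 0, 1, 2, -1, 5, 3]
nums[mid]=1=1: mid=3
nums[mid]=2>1: swap nums[3],nums[5]; hi=4 → [-2, 0, 1, 5, -1, 2, 3]
nums[mid]=5>1: swap nums[3],nums[4]; hi=3 → [-2, 0, 1, -1, 5, 2, 3]
nums[mid]=-1<1: swap nums[2],nums[3]; lo=3,mid=4 → [-2, 0, -1, 1, 5, 2, 3]
end: lo=3, hi=3; nums = [-2, 0, -1, 1, 5, 2, 3]

[-2, 0, -1, 1, 5, 2, 3]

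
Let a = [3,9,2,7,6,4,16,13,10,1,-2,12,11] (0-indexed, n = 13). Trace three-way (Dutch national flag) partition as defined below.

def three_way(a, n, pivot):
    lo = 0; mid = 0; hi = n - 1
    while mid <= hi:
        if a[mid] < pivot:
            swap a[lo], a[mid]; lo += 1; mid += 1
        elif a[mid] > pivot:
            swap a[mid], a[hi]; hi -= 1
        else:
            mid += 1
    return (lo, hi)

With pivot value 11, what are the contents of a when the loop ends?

[3,9,2,7,6,4,-2,10,1,11,12,13,16]

lo=0 mid=0 hi=12
3<11: swap(0,0), lo=1 mid=1 ⇒ [3,9,2,7,6,4,16,13,10,1,-2,12,11]
9<11: swap(1,1), lo=2 mid=2 ⇒ [3,9,2,7,6,4,16,13,10,1,-2,12,11]
2<11: swap(2,2), lo=3 mid=3 ⇒ [3,9,2,7,6,4,16,13,10,1,-2,12,11]
7<11: swap(3,3), lo=4 mid=4 ⇒ [3,9,2,7,6,4,16,13,10,1,-2,12,11]
6<11: swap(4,4), lo=5 mid=5 ⇒ [3,9,2,7,6,4,16,13,10,1,-2,12,11]
4<11: swap(5,5), lo=6 mid=6 ⇒ [3,9,2,7,6,4,16,13,10,1,-2,12,11]
16>11: swap(6,12), hi=11 ⇒ [3,9,2,7,6,4,11,13,10,1,-2,12,16]
11=11: mid=7
13>11: swap(7,11), hi=10 ⇒ [3,9,2,7,6,4,11,12,10,1,-2,13,16]
12>11: swap(7,10), hi=9 ⇒ [3,9,2,7,6,4,11,-2,10,1,12,13,16]
-2<11: swap(6,7), lo=7 mid=8 ⇒ [3,9,2,7,6,4,-2,11,10,1,12,13,16]
10<11: swap(7,8), lo=8 mid=9 ⇒ [3,9,2,7,6,4,-2,10,11,1,12,13,16]
1<11: swap(8,9), lo=9 mid=10 ⇒ [3,9,2,7,6,4,-2,10,1,11,12,13,16]
done. lo=9 hi=9; a=[3,9,2,7,6,4,-2,10,1,11,12,13,16]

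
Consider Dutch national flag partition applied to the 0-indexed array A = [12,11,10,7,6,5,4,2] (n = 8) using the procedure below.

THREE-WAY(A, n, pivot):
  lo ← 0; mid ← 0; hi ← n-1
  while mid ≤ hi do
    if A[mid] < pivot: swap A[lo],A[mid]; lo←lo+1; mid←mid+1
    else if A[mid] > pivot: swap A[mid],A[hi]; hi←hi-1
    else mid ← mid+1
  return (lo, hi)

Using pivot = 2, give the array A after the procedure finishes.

pivot = 2; lo=0, mid=0, hi=7
A[mid]=12>2: swap A[0],A[7]; hi=6 → [2,11,10,7,6,5,4,12]
A[mid]=2=2: mid=1
A[mid]=11>2: swap A[1],A[6]; hi=5 → [2,4,10,7,6,5,11,12]
A[mid]=4>2: swap A[1],A[5]; hi=4 → [2,5,10,7,6,4,11,12]
A[mid]=5>2: swap A[1],A[4]; hi=3 → [2,6,10,7,5,4,11,12]
A[mid]=6>2: swap A[1],A[3]; hi=2 → [2,7,10,6,5,4,11,12]
A[mid]=7>2: swap A[1],A[2]; hi=1 → [2,10,7,6,5,4,11,12]
A[mid]=10>2: swap A[1],A[1]; hi=0 → [2,10,7,6,5,4,11,12]
end: lo=0, hi=0; A = [2,10,7,6,5,4,11,12]

[2,10,7,6,5,4,11,12]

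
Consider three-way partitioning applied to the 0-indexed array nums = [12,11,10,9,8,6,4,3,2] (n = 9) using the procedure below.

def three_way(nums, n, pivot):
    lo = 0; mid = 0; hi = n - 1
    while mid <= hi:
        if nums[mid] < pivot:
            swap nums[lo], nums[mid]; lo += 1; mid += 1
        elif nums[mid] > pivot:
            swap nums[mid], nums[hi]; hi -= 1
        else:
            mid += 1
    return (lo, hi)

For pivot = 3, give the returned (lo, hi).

(1, 1)

lo=0 mid=0 hi=8
12>3: swap(0,8), hi=7 ⇒ [2,11,10,9,8,6,4,3,12]
2<3: swap(0,0), lo=1 mid=1 ⇒ [2,11,10,9,8,6,4,3,12]
11>3: swap(1,7), hi=6 ⇒ [2,3,10,9,8,6,4,11,12]
3=3: mid=2
10>3: swap(2,6), hi=5 ⇒ [2,3,4,9,8,6,10,11,12]
4>3: swap(2,5), hi=4 ⇒ [2,3,6,9,8,4,10,11,12]
6>3: swap(2,4), hi=3 ⇒ [2,3,8,9,6,4,10,11,12]
8>3: swap(2,3), hi=2 ⇒ [2,3,9,8,6,4,10,11,12]
9>3: swap(2,2), hi=1 ⇒ [2,3,9,8,6,4,10,11,12]
done. lo=1 hi=1; nums=[2,3,9,8,6,4,10,11,12]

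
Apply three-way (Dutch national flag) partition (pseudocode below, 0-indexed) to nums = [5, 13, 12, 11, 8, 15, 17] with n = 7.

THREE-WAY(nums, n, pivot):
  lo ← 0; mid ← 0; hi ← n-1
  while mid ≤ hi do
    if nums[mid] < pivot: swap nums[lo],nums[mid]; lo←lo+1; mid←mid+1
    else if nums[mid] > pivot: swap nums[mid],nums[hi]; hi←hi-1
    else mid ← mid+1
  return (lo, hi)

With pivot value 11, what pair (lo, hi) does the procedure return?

lo=0 mid=0 hi=6
5<11: swap(0,0), lo=1 mid=1 ⇒ [5, 13, 12, 11, 8, 15, 17]
13>11: swap(1,6), hi=5 ⇒ [5, 17, 12, 11, 8, 15, 13]
17>11: swap(1,5), hi=4 ⇒ [5, 15, 12, 11, 8, 17, 13]
15>11: swap(1,4), hi=3 ⇒ [5, 8, 12, 11, 15, 17, 13]
8<11: swap(1,1), lo=2 mid=2 ⇒ [5, 8, 12, 11, 15, 17, 13]
12>11: swap(2,3), hi=2 ⇒ [5, 8, 11, 12, 15, 17, 13]
11=11: mid=3
done. lo=2 hi=2; nums=[5, 8, 11, 12, 15, 17, 13]

(2, 2)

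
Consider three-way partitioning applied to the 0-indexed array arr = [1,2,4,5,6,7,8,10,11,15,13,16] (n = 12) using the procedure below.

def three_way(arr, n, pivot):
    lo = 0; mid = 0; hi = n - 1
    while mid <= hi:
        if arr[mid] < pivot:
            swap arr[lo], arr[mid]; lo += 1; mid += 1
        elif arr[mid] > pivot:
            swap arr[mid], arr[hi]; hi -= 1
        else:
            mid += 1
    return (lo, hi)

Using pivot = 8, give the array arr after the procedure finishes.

[1,2,4,5,6,7,8,11,15,13,16,10]

lo=0 mid=0 hi=11
1<8: swap(0,0), lo=1 mid=1 ⇒ [1,2,4,5,6,7,8,10,11,15,13,16]
2<8: swap(1,1), lo=2 mid=2 ⇒ [1,2,4,5,6,7,8,10,11,15,13,16]
4<8: swap(2,2), lo=3 mid=3 ⇒ [1,2,4,5,6,7,8,10,11,15,13,16]
5<8: swap(3,3), lo=4 mid=4 ⇒ [1,2,4,5,6,7,8,10,11,15,13,16]
6<8: swap(4,4), lo=5 mid=5 ⇒ [1,2,4,5,6,7,8,10,11,15,13,16]
7<8: swap(5,5), lo=6 mid=6 ⇒ [1,2,4,5,6,7,8,10,11,15,13,16]
8=8: mid=7
10>8: swap(7,11), hi=10 ⇒ [1,2,4,5,6,7,8,16,11,15,13,10]
16>8: swap(7,10), hi=9 ⇒ [1,2,4,5,6,7,8,13,11,15,16,10]
13>8: swap(7,9), hi=8 ⇒ [1,2,4,5,6,7,8,15,11,13,16,10]
15>8: swap(7,8), hi=7 ⇒ [1,2,4,5,6,7,8,11,15,13,16,10]
11>8: swap(7,7), hi=6 ⇒ [1,2,4,5,6,7,8,11,15,13,16,10]
done. lo=6 hi=6; arr=[1,2,4,5,6,7,8,11,15,13,16,10]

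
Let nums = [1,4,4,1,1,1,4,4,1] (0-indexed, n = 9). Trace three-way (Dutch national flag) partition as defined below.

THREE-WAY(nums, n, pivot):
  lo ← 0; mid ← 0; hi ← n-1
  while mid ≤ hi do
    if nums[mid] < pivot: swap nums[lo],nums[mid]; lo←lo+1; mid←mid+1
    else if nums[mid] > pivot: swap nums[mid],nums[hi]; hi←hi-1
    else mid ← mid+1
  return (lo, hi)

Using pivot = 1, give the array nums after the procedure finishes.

[1,1,1,1,1,4,4,4,4]

pivot = 1; lo=0, mid=0, hi=8
nums[mid]=1=1: mid=1
nums[mid]=4>1: swap nums[1],nums[8]; hi=7 → [1,1,4,1,1,1,4,4,4]
nums[mid]=1=1: mid=2
nums[mid]=4>1: swap nums[2],nums[7]; hi=6 → [1,1,4,1,1,1,4,4,4]
nums[mid]=4>1: swap nums[2],nums[6]; hi=5 → [1,1,4,1,1,1,4,4,4]
nums[mid]=4>1: swap nums[2],nums[5]; hi=4 → [1,1,1,1,1,4,4,4,4]
nums[mid]=1=1: mid=3
nums[mid]=1=1: mid=4
nums[mid]=1=1: mid=5
end: lo=0, hi=4; nums = [1,1,1,1,1,4,4,4,4]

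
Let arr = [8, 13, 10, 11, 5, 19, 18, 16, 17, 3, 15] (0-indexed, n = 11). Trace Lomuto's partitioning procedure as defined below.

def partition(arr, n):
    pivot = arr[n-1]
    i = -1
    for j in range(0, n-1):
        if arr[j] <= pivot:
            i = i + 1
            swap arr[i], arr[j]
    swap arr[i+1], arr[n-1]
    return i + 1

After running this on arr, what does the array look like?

[8, 13, 10, 11, 5, 3, 15, 16, 17, 19, 18]

pivot = arr[10] = 15; i = -1
j=0: arr[0]=8 ≤ 15 → i=0, swap arr[0],arr[0] (no change) → [8, 13, 10, 11, 5, 19, 18, 16, 17, 3, 15]
j=1: arr[1]=13 ≤ 15 → i=1, swap arr[1],arr[1] (no change) → [8, 13, 10, 11, 5, 19, 18, 16, 17, 3, 15]
j=2: arr[2]=10 ≤ 15 → i=2, swap arr[2],arr[2] (no change) → [8, 13, 10, 11, 5, 19, 18, 16, 17, 3, 15]
j=3: arr[3]=11 ≤ 15 → i=3, swap arr[3],arr[3] (no change) → [8, 13, 10, 11, 5, 19, 18, 16, 17, 3, 15]
j=4: arr[4]=5 ≤ 15 → i=4, swap arr[4],arr[4] (no change) → [8, 13, 10, 11, 5, 19, 18, 16, 17, 3, 15]
j=5: arr[5]=19 > 15 → no swap
j=6: arr[6]=18 > 15 → no swap
j=7: arr[7]=16 > 15 → no swap
j=8: arr[8]=17 > 15 → no swap
j=9: arr[9]=3 ≤ 15 → i=5, swap arr[5],arr[9] → [8, 13, 10, 11, 5, 3, 18, 16, 17, 19, 15]
final swap arr[6],arr[10] → [8, 13, 10, 11, 5, 3, 15, 16, 17, 19, 18]; return 6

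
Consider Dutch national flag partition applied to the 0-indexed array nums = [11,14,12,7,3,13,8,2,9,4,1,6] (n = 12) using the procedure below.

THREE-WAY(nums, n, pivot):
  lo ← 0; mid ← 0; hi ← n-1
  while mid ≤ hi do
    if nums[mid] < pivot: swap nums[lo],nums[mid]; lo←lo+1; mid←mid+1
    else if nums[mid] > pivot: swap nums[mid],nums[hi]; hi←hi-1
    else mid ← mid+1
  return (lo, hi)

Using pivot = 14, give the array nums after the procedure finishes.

[11,12,7,3,13,8,2,9,4,1,6,14]

pivot = 14; lo=0, mid=0, hi=11
nums[mid]=11<14: swap nums[0],nums[0]; lo=1,mid=1 → [11,14,12,7,3,13,8,2,9,4,1,6]
nums[mid]=14=14: mid=2
nums[mid]=12<14: swap nums[1],nums[2]; lo=2,mid=3 → [11,12,14,7,3,13,8,2,9,4,1,6]
nums[mid]=7<14: swap nums[2],nums[3]; lo=3,mid=4 → [11,12,7,14,3,13,8,2,9,4,1,6]
nums[mid]=3<14: swap nums[3],nums[4]; lo=4,mid=5 → [11,12,7,3,14,13,8,2,9,4,1,6]
nums[mid]=13<14: swap nums[4],nums[5]; lo=5,mid=6 → [11,12,7,3,13,14,8,2,9,4,1,6]
nums[mid]=8<14: swap nums[5],nums[6]; lo=6,mid=7 → [11,12,7,3,13,8,14,2,9,4,1,6]
nums[mid]=2<14: swap nums[6],nums[7]; lo=7,mid=8 → [11,12,7,3,13,8,2,14,9,4,1,6]
nums[mid]=9<14: swap nums[7],nums[8]; lo=8,mid=9 → [11,12,7,3,13,8,2,9,14,4,1,6]
nums[mid]=4<14: swap nums[8],nums[9]; lo=9,mid=10 → [11,12,7,3,13,8,2,9,4,14,1,6]
nums[mid]=1<14: swap nums[9],nums[10]; lo=10,mid=11 → [11,12,7,3,13,8,2,9,4,1,14,6]
nums[mid]=6<14: swap nums[10],nums[11]; lo=11,mid=12 → [11,12,7,3,13,8,2,9,4,1,6,14]
end: lo=11, hi=11; nums = [11,12,7,3,13,8,2,9,4,1,6,14]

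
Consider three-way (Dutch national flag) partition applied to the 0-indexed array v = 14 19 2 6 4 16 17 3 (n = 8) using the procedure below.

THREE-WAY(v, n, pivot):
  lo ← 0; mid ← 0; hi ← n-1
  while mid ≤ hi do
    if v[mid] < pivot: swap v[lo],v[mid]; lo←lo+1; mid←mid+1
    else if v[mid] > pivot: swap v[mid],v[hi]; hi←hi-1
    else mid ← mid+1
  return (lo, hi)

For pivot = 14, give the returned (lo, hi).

(4, 4)

lo=0 mid=0 hi=7
14=14: mid=1
19>14: swap(1,7), hi=6 ⇒ 14 3 2 6 4 16 17 19
3<14: swap(0,1), lo=1 mid=2 ⇒ 3 14 2 6 4 16 17 19
2<14: swap(1,2), lo=2 mid=3 ⇒ 3 2 14 6 4 16 17 19
6<14: swap(2,3), lo=3 mid=4 ⇒ 3 2 6 14 4 16 17 19
4<14: swap(3,4), lo=4 mid=5 ⇒ 3 2 6 4 14 16 17 19
16>14: swap(5,6), hi=5 ⇒ 3 2 6 4 14 17 16 19
17>14: swap(5,5), hi=4 ⇒ 3 2 6 4 14 17 16 19
done. lo=4 hi=4; v=3 2 6 4 14 17 16 19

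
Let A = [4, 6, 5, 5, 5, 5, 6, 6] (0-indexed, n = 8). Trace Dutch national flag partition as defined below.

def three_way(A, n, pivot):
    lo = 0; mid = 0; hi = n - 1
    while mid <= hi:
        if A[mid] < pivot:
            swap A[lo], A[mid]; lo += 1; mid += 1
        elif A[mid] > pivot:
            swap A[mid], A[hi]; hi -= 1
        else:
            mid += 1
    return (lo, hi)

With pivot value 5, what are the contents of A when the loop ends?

[4, 5, 5, 5, 5, 6, 6, 6]

pivot = 5; lo=0, mid=0, hi=7
A[mid]=4<5: swap A[0],A[0]; lo=1,mid=1 → [4, 6, 5, 5, 5, 5, 6, 6]
A[mid]=6>5: swap A[1],A[7]; hi=6 → [4, 6, 5, 5, 5, 5, 6, 6]
A[mid]=6>5: swap A[1],A[6]; hi=5 → [4, 6, 5, 5, 5, 5, 6, 6]
A[mid]=6>5: swap A[1],A[5]; hi=4 → [4, 5, 5, 5, 5, 6, 6, 6]
A[mid]=5=5: mid=2
A[mid]=5=5: mid=3
A[mid]=5=5: mid=4
A[mid]=5=5: mid=5
end: lo=1, hi=4; A = [4, 5, 5, 5, 5, 6, 6, 6]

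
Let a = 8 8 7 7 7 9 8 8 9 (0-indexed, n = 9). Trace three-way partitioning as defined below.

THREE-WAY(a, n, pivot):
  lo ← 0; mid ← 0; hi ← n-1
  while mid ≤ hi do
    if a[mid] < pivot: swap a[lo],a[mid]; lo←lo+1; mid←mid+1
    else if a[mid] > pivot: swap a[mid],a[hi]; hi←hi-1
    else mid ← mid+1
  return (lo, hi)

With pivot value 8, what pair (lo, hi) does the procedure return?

(3, 6)

pivot = 8; lo=0, mid=0, hi=8
a[mid]=8=8: mid=1
a[mid]=8=8: mid=2
a[mid]=7<8: swap a[0],a[2]; lo=1,mid=3 → 7 8 8 7 7 9 8 8 9
a[mid]=7<8: swap a[1],a[3]; lo=2,mid=4 → 7 7 8 8 7 9 8 8 9
a[mid]=7<8: swap a[2],a[4]; lo=3,mid=5 → 7 7 7 8 8 9 8 8 9
a[mid]=9>8: swap a[5],a[8]; hi=7 → 7 7 7 8 8 9 8 8 9
a[mid]=9>8: swap a[5],a[7]; hi=6 → 7 7 7 8 8 8 8 9 9
a[mid]=8=8: mid=6
a[mid]=8=8: mid=7
end: lo=3, hi=6; a = 7 7 7 8 8 8 8 9 9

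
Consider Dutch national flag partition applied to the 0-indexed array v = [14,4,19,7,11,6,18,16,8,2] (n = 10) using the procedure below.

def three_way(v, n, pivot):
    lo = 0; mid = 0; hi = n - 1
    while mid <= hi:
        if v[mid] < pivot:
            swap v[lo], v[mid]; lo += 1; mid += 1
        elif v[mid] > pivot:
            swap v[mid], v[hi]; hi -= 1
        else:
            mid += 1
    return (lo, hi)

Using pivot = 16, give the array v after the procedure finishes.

[14,4,2,7,11,6,8,16,18,19]

lo=0 mid=0 hi=9
14<16: swap(0,0), lo=1 mid=1 ⇒ [14,4,19,7,11,6,18,16,8,2]
4<16: swap(1,1), lo=2 mid=2 ⇒ [14,4,19,7,11,6,18,16,8,2]
19>16: swap(2,9), hi=8 ⇒ [14,4,2,7,11,6,18,16,8,19]
2<16: swap(2,2), lo=3 mid=3 ⇒ [14,4,2,7,11,6,18,16,8,19]
7<16: swap(3,3), lo=4 mid=4 ⇒ [14,4,2,7,11,6,18,16,8,19]
11<16: swap(4,4), lo=5 mid=5 ⇒ [14,4,2,7,11,6,18,16,8,19]
6<16: swap(5,5), lo=6 mid=6 ⇒ [14,4,2,7,11,6,18,16,8,19]
18>16: swap(6,8), hi=7 ⇒ [14,4,2,7,11,6,8,16,18,19]
8<16: swap(6,6), lo=7 mid=7 ⇒ [14,4,2,7,11,6,8,16,18,19]
16=16: mid=8
done. lo=7 hi=7; v=[14,4,2,7,11,6,8,16,18,19]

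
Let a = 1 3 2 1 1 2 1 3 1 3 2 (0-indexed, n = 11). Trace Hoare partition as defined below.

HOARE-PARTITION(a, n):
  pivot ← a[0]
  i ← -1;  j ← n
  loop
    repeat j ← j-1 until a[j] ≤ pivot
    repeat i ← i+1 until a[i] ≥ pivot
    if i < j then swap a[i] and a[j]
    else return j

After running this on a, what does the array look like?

pivot=1
j stops at 8 (1), i stops at 0 (1); swap ⇒ 1 3 2 1 1 2 1 3 1 3 2
j stops at 6 (1), i stops at 1 (3); swap ⇒ 1 1 2 1 1 2 3 3 1 3 2
j stops at 4 (1), i stops at 2 (2); swap ⇒ 1 1 1 1 2 2 3 3 1 3 2
j stops at 3, i stops at 3; i≥j ⇒ return 3. a=1 1 1 1 2 2 3 3 1 3 2

1 1 1 1 2 2 3 3 1 3 2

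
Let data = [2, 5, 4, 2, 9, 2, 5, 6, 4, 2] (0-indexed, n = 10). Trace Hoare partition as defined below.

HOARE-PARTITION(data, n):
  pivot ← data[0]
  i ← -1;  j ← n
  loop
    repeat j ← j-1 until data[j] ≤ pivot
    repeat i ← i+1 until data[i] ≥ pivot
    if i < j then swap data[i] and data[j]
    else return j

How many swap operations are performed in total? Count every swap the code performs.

3

pivot=2
j stops at 9 (2), i stops at 0 (2); swap ⇒ [2, 5, 4, 2, 9, 2, 5, 6, 4, 2]
j stops at 5 (2), i stops at 1 (5); swap ⇒ [2, 2, 4, 2, 9, 5, 5, 6, 4, 2]
j stops at 3 (2), i stops at 2 (4); swap ⇒ [2, 2, 2, 4, 9, 5, 5, 6, 4, 2]
j stops at 2, i stops at 3; i≥j ⇒ return 2. data=[2, 2, 2, 4, 9, 5, 5, 6, 4, 2]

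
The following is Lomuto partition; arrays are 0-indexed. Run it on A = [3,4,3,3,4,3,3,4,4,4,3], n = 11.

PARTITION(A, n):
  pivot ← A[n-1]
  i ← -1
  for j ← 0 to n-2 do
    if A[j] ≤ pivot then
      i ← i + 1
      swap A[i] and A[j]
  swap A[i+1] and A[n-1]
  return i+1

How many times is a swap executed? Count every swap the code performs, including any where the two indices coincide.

6

pivot = A[10] = 3; i = -1
j=0: A[0]=3 ≤ 3 → i=0, swap A[0],A[0] (no change) → [3,4,3,3,4,3,3,4,4,4,3]
j=1: A[1]=4 > 3 → no swap
j=2: A[2]=3 ≤ 3 → i=1, swap A[1],A[2] → [3,3,4,3,4,3,3,4,4,4,3]
j=3: A[3]=3 ≤ 3 → i=2, swap A[2],A[3] → [3,3,3,4,4,3,3,4,4,4,3]
j=4: A[4]=4 > 3 → no swap
j=5: A[5]=3 ≤ 3 → i=3, swap A[3],A[5] → [3,3,3,3,4,4,3,4,4,4,3]
j=6: A[6]=3 ≤ 3 → i=4, swap A[4],A[6] → [3,3,3,3,3,4,4,4,4,4,3]
j=7: A[7]=4 > 3 → no swap
j=8: A[8]=4 > 3 → no swap
j=9: A[9]=4 > 3 → no swap
final swap A[5],A[10] → [3,3,3,3,3,3,4,4,4,4,4]; return 5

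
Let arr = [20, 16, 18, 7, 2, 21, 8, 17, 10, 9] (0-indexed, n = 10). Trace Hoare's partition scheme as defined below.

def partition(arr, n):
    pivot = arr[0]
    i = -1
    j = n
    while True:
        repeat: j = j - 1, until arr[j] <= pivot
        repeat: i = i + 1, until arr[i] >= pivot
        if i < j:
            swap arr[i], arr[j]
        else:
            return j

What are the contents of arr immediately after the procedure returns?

[9, 16, 18, 7, 2, 10, 8, 17, 21, 20]

pivot = arr[0] = 20; i = -1, j = 10
j→9 (arr[9]=9≤20), i→0 (arr[0]=20≥20); i<j, swap → [9, 16, 18, 7, 2, 21, 8, 17, 10, 20]
j→8 (arr[8]=10≤20), i→5 (arr[5]=21≥20); i<j, swap → [9, 16, 18, 7, 2, 10, 8, 17, 21, 20]
j→7, i→8; i≥j, return j=7. arr = [9, 16, 18, 7, 2, 10, 8, 17, 21, 20]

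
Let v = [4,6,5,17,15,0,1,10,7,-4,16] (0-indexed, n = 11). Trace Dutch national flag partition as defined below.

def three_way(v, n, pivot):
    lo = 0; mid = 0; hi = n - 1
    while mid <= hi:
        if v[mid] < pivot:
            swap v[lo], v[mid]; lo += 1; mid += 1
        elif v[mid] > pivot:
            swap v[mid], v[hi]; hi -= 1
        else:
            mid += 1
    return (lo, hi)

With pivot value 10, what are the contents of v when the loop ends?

lo=0 mid=0 hi=10
4<10: swap(0,0), lo=1 mid=1 ⇒ [4,6,5,17,15,0,1,10,7,-4,16]
6<10: swap(1,1), lo=2 mid=2 ⇒ [4,6,5,17,15,0,1,10,7,-4,16]
5<10: swap(2,2), lo=3 mid=3 ⇒ [4,6,5,17,15,0,1,10,7,-4,16]
17>10: swap(3,10), hi=9 ⇒ [4,6,5,16,15,0,1,10,7,-4,17]
16>10: swap(3,9), hi=8 ⇒ [4,6,5,-4,15,0,1,10,7,16,17]
-4<10: swap(3,3), lo=4 mid=4 ⇒ [4,6,5,-4,15,0,1,10,7,16,17]
15>10: swap(4,8), hi=7 ⇒ [4,6,5,-4,7,0,1,10,15,16,17]
7<10: swap(4,4), lo=5 mid=5 ⇒ [4,6,5,-4,7,0,1,10,15,16,17]
0<10: swap(5,5), lo=6 mid=6 ⇒ [4,6,5,-4,7,0,1,10,15,16,17]
1<10: swap(6,6), lo=7 mid=7 ⇒ [4,6,5,-4,7,0,1,10,15,16,17]
10=10: mid=8
done. lo=7 hi=7; v=[4,6,5,-4,7,0,1,10,15,16,17]

[4,6,5,-4,7,0,1,10,15,16,17]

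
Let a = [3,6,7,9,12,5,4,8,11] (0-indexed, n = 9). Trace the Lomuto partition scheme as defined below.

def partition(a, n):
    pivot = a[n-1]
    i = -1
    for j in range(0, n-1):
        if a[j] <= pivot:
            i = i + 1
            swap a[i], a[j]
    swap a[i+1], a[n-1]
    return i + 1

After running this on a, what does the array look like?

[3,6,7,9,5,4,8,11,12]

pivot = a[8] = 11; i = -1
j=0: a[0]=3 ≤ 11 → i=0, swap a[0],a[0] (no change) → [3,6,7,9,12,5,4,8,11]
j=1: a[1]=6 ≤ 11 → i=1, swap a[1],a[1] (no change) → [3,6,7,9,12,5,4,8,11]
j=2: a[2]=7 ≤ 11 → i=2, swap a[2],a[2] (no change) → [3,6,7,9,12,5,4,8,11]
j=3: a[3]=9 ≤ 11 → i=3, swap a[3],a[3] (no change) → [3,6,7,9,12,5,4,8,11]
j=4: a[4]=12 > 11 → no swap
j=5: a[5]=5 ≤ 11 → i=4, swap a[4],a[5] → [3,6,7,9,5,12,4,8,11]
j=6: a[6]=4 ≤ 11 → i=5, swap a[5],a[6] → [3,6,7,9,5,4,12,8,11]
j=7: a[7]=8 ≤ 11 → i=6, swap a[6],a[7] → [3,6,7,9,5,4,8,12,11]
final swap a[7],a[8] → [3,6,7,9,5,4,8,11,12]; return 7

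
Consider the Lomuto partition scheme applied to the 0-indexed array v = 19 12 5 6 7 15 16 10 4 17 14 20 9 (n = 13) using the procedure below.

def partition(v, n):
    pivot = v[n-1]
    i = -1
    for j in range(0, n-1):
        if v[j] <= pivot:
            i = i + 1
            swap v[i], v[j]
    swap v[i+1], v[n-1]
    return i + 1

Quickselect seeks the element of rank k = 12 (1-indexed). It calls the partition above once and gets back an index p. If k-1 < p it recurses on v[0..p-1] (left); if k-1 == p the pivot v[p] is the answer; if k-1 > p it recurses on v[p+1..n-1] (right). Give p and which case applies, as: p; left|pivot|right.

pivot=9, i=-1
j=0: 19>9, skip
j=1: 12>9, skip
j=2: 5≤9, i=0, swap(0,2) ⇒ 5 12 19 6 7 15 16 10 4 17 14 20 9
j=3: 6≤9, i=1, swap(1,3) ⇒ 5 6 19 12 7 15 16 10 4 17 14 20 9
j=4: 7≤9, i=2, swap(2,4) ⇒ 5 6 7 12 19 15 16 10 4 17 14 20 9
j=5: 15>9, skip
j=6: 16>9, skip
j=7: 10>9, skip
j=8: 4≤9, i=3, swap(3,8) ⇒ 5 6 7 4 19 15 16 10 12 17 14 20 9
j=9: 17>9, skip
j=10: 14>9, skip
j=11: 20>9, skip
swap(4,12) ⇒ 5 6 7 4 9 15 16 10 12 17 14 20 19; return 4
p = 4; k-1 = 11 > 4 ⇒ right

4; right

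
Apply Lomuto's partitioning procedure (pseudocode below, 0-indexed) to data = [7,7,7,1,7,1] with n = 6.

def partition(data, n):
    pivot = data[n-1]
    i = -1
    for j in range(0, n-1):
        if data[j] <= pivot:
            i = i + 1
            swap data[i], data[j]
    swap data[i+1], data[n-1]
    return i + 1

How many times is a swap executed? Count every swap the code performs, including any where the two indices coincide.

pivot = data[5] = 1; i = -1
j=0: data[0]=7 > 1 → no swap
j=1: data[1]=7 > 1 → no swap
j=2: data[2]=7 > 1 → no swap
j=3: data[3]=1 ≤ 1 → i=0, swap data[0],data[3] → [1,7,7,7,7,1]
j=4: data[4]=7 > 1 → no swap
final swap data[1],data[5] → [1,1,7,7,7,7]; return 1

2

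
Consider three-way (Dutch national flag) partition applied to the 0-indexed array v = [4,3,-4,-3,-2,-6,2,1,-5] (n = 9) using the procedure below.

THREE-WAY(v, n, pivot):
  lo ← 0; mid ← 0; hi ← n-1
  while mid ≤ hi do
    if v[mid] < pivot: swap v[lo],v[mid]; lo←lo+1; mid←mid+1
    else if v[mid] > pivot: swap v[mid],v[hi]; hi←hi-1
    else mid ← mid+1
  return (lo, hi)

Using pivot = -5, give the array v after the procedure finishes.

[-6,-5,-3,-2,-4,2,1,3,4]

lo=0 mid=0 hi=8
4>-5: swap(0,8), hi=7 ⇒ [-5,3,-4,-3,-2,-6,2,1,4]
-5=-5: mid=1
3>-5: swap(1,7), hi=6 ⇒ [-5,1,-4,-3,-2,-6,2,3,4]
1>-5: swap(1,6), hi=5 ⇒ [-5,2,-4,-3,-2,-6,1,3,4]
2>-5: swap(1,5), hi=4 ⇒ [-5,-6,-4,-3,-2,2,1,3,4]
-6<-5: swap(0,1), lo=1 mid=2 ⇒ [-6,-5,-4,-3,-2,2,1,3,4]
-4>-5: swap(2,4), hi=3 ⇒ [-6,-5,-2,-3,-4,2,1,3,4]
-2>-5: swap(2,3), hi=2 ⇒ [-6,-5,-3,-2,-4,2,1,3,4]
-3>-5: swap(2,2), hi=1 ⇒ [-6,-5,-3,-2,-4,2,1,3,4]
done. lo=1 hi=1; v=[-6,-5,-3,-2,-4,2,1,3,4]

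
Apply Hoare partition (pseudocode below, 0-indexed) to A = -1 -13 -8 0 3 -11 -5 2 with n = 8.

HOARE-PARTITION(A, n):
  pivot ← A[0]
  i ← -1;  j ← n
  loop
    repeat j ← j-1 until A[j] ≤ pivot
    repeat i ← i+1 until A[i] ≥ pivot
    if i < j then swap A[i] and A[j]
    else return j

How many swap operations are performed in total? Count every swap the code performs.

2

pivot=-1
j stops at 6 (-5), i stops at 0 (-1); swap ⇒ -5 -13 -8 0 3 -11 -1 2
j stops at 5 (-11), i stops at 3 (0); swap ⇒ -5 -13 -8 -11 3 0 -1 2
j stops at 3, i stops at 4; i≥j ⇒ return 3. A=-5 -13 -8 -11 3 0 -1 2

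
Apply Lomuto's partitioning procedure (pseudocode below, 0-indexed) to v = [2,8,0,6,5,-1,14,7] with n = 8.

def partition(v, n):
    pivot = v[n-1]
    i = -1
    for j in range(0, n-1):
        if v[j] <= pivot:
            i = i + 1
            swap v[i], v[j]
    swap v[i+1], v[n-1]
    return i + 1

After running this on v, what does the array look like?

pivot = v[7] = 7; i = -1
j=0: v[0]=2 ≤ 7 → i=0, swap v[0],v[0] (no change) → [2,8,0,6,5,-1,14,7]
j=1: v[1]=8 > 7 → no swap
j=2: v[2]=0 ≤ 7 → i=1, swap v[1],v[2] → [2,0,8,6,5,-1,14,7]
j=3: v[3]=6 ≤ 7 → i=2, swap v[2],v[3] → [2,0,6,8,5,-1,14,7]
j=4: v[4]=5 ≤ 7 → i=3, swap v[3],v[4] → [2,0,6,5,8,-1,14,7]
j=5: v[5]=-1 ≤ 7 → i=4, swap v[4],v[5] → [2,0,6,5,-1,8,14,7]
j=6: v[6]=14 > 7 → no swap
final swap v[5],v[7] → [2,0,6,5,-1,7,14,8]; return 5

[2,0,6,5,-1,7,14,8]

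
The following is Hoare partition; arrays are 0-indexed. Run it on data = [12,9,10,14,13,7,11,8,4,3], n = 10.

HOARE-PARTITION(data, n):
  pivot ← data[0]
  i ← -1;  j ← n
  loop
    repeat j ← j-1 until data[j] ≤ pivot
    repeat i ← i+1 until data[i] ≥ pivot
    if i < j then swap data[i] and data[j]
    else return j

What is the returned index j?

6

pivot = data[0] = 12; i = -1, j = 10
j→9 (data[9]=3≤12), i→0 (data[0]=12≥12); i<j, swap → [3,9,10,14,13,7,11,8,4,12]
j→8 (data[8]=4≤12), i→3 (data[3]=14≥12); i<j, swap → [3,9,10,4,13,7,11,8,14,12]
j→7 (data[7]=8≤12), i→4 (data[4]=13≥12); i<j, swap → [3,9,10,4,8,7,11,13,14,12]
j→6, i→7; i≥j, return j=6. data = [3,9,10,4,8,7,11,13,14,12]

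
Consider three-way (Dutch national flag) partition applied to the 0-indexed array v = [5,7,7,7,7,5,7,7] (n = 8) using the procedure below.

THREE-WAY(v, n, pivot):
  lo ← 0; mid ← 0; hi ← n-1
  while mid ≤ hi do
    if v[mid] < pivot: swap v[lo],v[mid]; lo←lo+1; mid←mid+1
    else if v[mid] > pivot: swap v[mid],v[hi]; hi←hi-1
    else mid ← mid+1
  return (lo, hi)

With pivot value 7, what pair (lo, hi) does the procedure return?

(2, 7)

lo=0 mid=0 hi=7
5<7: swap(0,0), lo=1 mid=1 ⇒ [5,7,7,7,7,5,7,7]
7=7: mid=2
7=7: mid=3
7=7: mid=4
7=7: mid=5
5<7: swap(1,5), lo=2 mid=6 ⇒ [5,5,7,7,7,7,7,7]
7=7: mid=7
7=7: mid=8
done. lo=2 hi=7; v=[5,5,7,7,7,7,7,7]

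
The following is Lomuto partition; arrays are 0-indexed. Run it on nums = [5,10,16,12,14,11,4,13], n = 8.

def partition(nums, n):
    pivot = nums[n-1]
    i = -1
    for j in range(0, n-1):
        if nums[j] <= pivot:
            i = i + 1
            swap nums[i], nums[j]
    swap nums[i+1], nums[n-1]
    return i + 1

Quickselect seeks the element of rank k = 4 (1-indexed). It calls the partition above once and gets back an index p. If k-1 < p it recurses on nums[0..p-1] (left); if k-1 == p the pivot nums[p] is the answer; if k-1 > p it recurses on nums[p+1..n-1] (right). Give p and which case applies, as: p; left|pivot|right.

5; left

pivot = nums[7] = 13; i = -1
j=0: nums[0]=5 ≤ 13 → i=0, swap nums[0],nums[0] (no change) → [5,10,16,12,14,11,4,13]
j=1: nums[1]=10 ≤ 13 → i=1, swap nums[1],nums[1] (no change) → [5,10,16,12,14,11,4,13]
j=2: nums[2]=16 > 13 → no swap
j=3: nums[3]=12 ≤ 13 → i=2, swap nums[2],nums[3] → [5,10,12,16,14,11,4,13]
j=4: nums[4]=14 > 13 → no swap
j=5: nums[5]=11 ≤ 13 → i=3, swap nums[3],nums[5] → [5,10,12,11,14,16,4,13]
j=6: nums[6]=4 ≤ 13 → i=4, swap nums[4],nums[6] → [5,10,12,11,4,16,14,13]
final swap nums[5],nums[7] → [5,10,12,11,4,13,14,16]; return 5
p = 5; k-1 = 3 < 5 ⇒ left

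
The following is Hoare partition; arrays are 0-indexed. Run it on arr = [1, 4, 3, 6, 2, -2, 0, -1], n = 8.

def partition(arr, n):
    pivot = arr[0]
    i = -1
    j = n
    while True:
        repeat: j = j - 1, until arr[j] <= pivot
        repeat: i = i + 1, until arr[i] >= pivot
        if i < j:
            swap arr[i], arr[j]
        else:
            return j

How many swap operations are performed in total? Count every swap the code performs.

pivot = arr[0] = 1; i = -1, j = 8
j→7 (arr[7]=-1≤1), i→0 (arr[0]=1≥1); i<j, swap → [-1, 4, 3, 6, 2, -2, 0, 1]
j→6 (arr[6]=0≤1), i→1 (arr[1]=4≥1); i<j, swap → [-1, 0, 3, 6, 2, -2, 4, 1]
j→5 (arr[5]=-2≤1), i→2 (arr[2]=3≥1); i<j, swap → [-1, 0, -2, 6, 2, 3, 4, 1]
j→2, i→3; i≥j, return j=2. arr = [-1, 0, -2, 6, 2, 3, 4, 1]

3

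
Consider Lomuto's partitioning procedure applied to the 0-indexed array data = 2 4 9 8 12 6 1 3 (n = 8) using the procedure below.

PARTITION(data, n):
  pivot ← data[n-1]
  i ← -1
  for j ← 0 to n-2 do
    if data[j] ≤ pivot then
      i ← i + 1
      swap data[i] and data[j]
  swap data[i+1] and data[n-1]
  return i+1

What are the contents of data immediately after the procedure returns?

pivot = data[7] = 3; i = -1
j=0: data[0]=2 ≤ 3 → i=0, swap data[0],data[0] (no change) → 2 4 9 8 12 6 1 3
j=1: data[1]=4 > 3 → no swap
j=2: data[2]=9 > 3 → no swap
j=3: data[3]=8 > 3 → no swap
j=4: data[4]=12 > 3 → no swap
j=5: data[5]=6 > 3 → no swap
j=6: data[6]=1 ≤ 3 → i=1, swap data[1],data[6] → 2 1 9 8 12 6 4 3
final swap data[2],data[7] → 2 1 3 8 12 6 4 9; return 2

2 1 3 8 12 6 4 9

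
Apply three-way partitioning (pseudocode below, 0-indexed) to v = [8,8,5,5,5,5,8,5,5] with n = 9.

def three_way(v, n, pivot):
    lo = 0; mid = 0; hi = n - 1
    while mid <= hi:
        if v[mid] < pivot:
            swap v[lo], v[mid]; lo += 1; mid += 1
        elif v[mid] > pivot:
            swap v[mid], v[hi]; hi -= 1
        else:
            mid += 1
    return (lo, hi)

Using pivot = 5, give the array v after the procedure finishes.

pivot = 5; lo=0, mid=0, hi=8
v[mid]=8>5: swap v[0],v[8]; hi=7 → [5,8,5,5,5,5,8,5,8]
v[mid]=5=5: mid=1
v[mid]=8>5: swap v[1],v[7]; hi=6 → [5,5,5,5,5,5,8,8,8]
v[mid]=5=5: mid=2
v[mid]=5=5: mid=3
v[mid]=5=5: mid=4
v[mid]=5=5: mid=5
v[mid]=5=5: mid=6
v[mid]=8>5: swap v[6],v[6]; hi=5 → [5,5,5,5,5,5,8,8,8]
end: lo=0, hi=5; v = [5,5,5,5,5,5,8,8,8]

[5,5,5,5,5,5,8,8,8]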